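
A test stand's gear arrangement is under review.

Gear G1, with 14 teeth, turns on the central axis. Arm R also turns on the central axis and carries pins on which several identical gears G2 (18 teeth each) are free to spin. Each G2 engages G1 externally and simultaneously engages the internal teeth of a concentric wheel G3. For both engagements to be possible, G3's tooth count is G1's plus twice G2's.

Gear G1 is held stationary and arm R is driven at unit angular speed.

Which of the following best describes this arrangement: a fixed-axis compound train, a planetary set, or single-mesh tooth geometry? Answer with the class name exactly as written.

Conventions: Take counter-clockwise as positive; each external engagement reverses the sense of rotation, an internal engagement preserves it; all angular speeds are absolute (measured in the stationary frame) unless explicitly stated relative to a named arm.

class = planetary set [G3 = 14+2·18 = 50; Willis about the carrier]
classification: planetary set

planetary set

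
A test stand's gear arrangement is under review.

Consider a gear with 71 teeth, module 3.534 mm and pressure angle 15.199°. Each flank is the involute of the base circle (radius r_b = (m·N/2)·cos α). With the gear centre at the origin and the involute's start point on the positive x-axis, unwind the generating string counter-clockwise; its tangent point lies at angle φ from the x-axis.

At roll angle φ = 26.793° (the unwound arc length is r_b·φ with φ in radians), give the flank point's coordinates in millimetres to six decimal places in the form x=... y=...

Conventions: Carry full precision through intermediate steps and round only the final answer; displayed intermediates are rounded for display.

x=133.591020 y=4.037196

class = single-mesh tooth geometry [base-circle involute, m = 3.534, 71T]
pitch radius r_p = m·N/2 = 3.534·71/2 = 125.457000
base radius r_b = r_p·cos α = 125.457000·cos 15.199° = 121.068648
roll angle φ = 26.793° = 0.46762607 rad
x = r_b·(cos φ + φ·sin φ) = 133.591020
y = r_b·(sin φ − φ·cos φ) = 4.037196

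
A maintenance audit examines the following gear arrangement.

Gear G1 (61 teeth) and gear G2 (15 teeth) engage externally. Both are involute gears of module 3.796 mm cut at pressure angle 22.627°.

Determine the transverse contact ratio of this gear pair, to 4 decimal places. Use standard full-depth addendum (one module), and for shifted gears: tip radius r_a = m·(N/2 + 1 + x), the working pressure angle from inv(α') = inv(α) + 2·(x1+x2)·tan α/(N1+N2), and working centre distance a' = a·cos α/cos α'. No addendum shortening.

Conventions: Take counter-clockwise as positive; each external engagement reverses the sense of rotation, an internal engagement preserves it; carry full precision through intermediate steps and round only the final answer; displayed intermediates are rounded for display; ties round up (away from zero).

topology: single-mesh involute geometry — m = 3.796, 61T/15T pair
base radii: r_b1 = 106.866454, r_b2 = 26.278636
tip radii: r_a1 = 119.574000, r_a2 = 32.266000
no profile shift: α' = α, a' = a
action lengths: √(r_a1²−r_b1²) = 53.642358, √(r_a2²−r_b2²) = 18.722394
base pitch p_b = π·m·cos α = 11.007569
CR = (53.642358 + 18.722394 − 144.248000·sin 22.62700°)/11.007569 = 1.532416
contact ratio ≈ 1.5324

1.5324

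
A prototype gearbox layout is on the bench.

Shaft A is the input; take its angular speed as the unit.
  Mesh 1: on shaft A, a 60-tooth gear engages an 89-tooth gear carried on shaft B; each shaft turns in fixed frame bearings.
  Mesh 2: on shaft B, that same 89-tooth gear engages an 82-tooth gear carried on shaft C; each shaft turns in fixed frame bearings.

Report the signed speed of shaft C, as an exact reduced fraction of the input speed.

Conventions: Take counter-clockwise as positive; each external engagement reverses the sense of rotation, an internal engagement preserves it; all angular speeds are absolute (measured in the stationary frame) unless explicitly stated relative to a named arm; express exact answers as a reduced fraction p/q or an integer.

30/41

2-mesh fixed-axis compound train (all bearings frame-fixed)
mesh 1 [60T→89T]: |ω|/ω_in = 1×60/89 = 60/89, sense flips to −
mesh 2 [89T→82T]: |ω|/ω_in = (60/89)×89/82 = 30/41, sense flips to +
signed output speed (× input speed) = 30/41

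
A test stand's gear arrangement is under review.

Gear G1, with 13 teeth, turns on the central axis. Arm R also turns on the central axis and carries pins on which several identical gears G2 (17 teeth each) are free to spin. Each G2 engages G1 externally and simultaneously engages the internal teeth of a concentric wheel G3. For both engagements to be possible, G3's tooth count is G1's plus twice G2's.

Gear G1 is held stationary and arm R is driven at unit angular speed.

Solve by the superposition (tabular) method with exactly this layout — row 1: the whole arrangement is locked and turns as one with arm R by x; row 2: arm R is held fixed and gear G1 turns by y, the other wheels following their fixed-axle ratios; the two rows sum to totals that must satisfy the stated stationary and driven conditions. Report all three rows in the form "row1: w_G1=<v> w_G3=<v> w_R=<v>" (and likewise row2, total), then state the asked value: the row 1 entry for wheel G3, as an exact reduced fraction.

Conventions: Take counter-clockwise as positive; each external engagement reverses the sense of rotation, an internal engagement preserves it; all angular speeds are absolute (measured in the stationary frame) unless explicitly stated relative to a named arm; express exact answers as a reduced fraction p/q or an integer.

row1: w_G1=1 w_G3=1 w_R=1
row2: w_G1=-1 w_G3=13/47 w_R=0
total: w_G1=0 w_G3=60/47 w_R=1
asked value: 1

class = planetary set [G3 = 13+2·17 = 47; Willis about the carrier]
superposition row 1 [locked train]: every member turns x
row 2: sun turns y, ring = −(13/47)·y, arm 0
boundary: total ω_sun = x + y = 0 and total ω_arm = x = 1  ⇒  y = -1, x = 1
row 2 ring = −(13/47)·(-1) = 13/47
totals (row 1 + row 2): sun 1 + (-1) = 0, ring 1 + 13/47 = 60/47, arm 1 + 0 = 1
asked cell (row1, ring) = 1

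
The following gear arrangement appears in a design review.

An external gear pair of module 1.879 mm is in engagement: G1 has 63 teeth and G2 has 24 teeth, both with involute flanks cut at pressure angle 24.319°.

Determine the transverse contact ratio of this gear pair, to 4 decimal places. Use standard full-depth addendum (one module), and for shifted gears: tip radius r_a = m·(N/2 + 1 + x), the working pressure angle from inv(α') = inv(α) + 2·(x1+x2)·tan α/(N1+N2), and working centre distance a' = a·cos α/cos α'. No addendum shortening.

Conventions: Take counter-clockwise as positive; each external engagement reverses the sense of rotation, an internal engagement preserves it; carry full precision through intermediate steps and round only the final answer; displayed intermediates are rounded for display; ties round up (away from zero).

topology: single-mesh involute geometry — m = 1.879, 63T/24T pair
base radii: r_b1 = 53.936513, r_b2 = 20.547243
tip radii: r_a1 = 61.067500, r_a2 = 24.427000
no profile shift: α' = α, a' = a
action lengths: √(r_a1²−r_b1²) = 28.637251, √(r_a2²−r_b2²) = 13.209434
base pitch p_b = π·m·cos α = 5.379256
CR = (28.637251 + 13.209434 − 81.736500·sin 24.31900°)/5.379256 = 1.521816
contact ratio ≈ 1.5218

1.5218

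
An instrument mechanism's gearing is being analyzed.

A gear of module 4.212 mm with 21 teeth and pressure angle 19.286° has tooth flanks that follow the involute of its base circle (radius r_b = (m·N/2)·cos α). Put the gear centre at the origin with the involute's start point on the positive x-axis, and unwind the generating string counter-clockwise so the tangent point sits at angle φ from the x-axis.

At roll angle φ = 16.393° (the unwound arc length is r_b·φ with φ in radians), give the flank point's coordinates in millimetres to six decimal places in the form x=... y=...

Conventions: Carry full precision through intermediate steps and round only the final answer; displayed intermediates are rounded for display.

x=43.417890 y=0.323238

single-mesh involute tooth geometry (21T wheel at module 4.212)
pitch radius r_p = m·N/2 = 4.212·21/2 = 44.226000
base radius r_b = r_p·cos α = 44.226000·cos 19.286° = 41.744111
roll angle φ = 16.393° = 0.28611182 rad
x = r_b·(cos φ + φ·sin φ) = 43.417890
y = r_b·(sin φ − φ·cos φ) = 0.323238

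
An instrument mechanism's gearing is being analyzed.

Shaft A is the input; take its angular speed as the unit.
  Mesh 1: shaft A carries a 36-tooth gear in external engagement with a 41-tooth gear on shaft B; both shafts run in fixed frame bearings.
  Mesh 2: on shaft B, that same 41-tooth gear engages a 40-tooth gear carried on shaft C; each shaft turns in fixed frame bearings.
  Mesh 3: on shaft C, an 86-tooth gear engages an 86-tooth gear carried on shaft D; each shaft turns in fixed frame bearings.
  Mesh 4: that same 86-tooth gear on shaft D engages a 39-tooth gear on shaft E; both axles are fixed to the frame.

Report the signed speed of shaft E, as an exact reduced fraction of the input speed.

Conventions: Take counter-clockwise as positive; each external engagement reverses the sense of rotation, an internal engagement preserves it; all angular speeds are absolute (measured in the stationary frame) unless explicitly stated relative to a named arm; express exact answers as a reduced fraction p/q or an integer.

129/65

4-mesh fixed-axis compound train (all bearings frame-fixed)
mesh 1 [36T→41T]: |ω|/ω_in = 1×36/41 = 36/41, sense flips to −
mesh 2 [41T→40T]: |ω|/ω_in = (36/41)×41/40 = 9/10, sense flips to +
mesh 3 [86T→86T]: |ω|/ω_in = (9/10)×86/86 = 9/10, sense flips to −
mesh 4 [86T→39T]: |ω|/ω_in = (9/10)×86/39 = 129/65, sense flips to +
signed output speed (× input speed) = 129/65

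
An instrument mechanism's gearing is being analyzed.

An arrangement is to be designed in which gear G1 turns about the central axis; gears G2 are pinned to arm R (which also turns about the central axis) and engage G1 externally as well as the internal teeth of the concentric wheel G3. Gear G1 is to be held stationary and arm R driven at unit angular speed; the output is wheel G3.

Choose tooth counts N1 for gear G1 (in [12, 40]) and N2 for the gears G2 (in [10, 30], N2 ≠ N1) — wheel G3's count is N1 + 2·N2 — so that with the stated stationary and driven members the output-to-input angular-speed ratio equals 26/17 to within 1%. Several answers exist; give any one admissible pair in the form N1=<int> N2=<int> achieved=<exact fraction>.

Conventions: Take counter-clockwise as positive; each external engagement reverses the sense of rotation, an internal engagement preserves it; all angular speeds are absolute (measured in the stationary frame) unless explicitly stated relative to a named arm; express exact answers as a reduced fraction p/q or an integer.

N1=27 N2=12 achieved=26/17

topology: planetary set — design target 26/17, arm = carrier (Willis)
Willis with ω_sun = 0: ω_ring/ω_arm = (N1+N3)/N3; set equal to 26/17  ⇒  N3/N1 = 1/(26/17 − 1) = 17/9
N3 = N1 + 2·N2  ⇒  N2/N1 = (N3/N1 − 1)/2 = (17/9 − 1)/2 = 4/9
smallest multiple with N1 ≥ 12 and N2 ≥ 10: k = 3  ⇒  N1 = 3·9 = 27, N2 = 3·4 = 12 (N1 ≤ 40, N2 ≤ 30, N2 ≠ N1 ✓), N3 = 27 + 2·12 = 51
check: (N1+N3)/N3 with N1 = 27, N3 = 51 gives 26/17; |achieved − target| = 0 ≤ 13/850 ✓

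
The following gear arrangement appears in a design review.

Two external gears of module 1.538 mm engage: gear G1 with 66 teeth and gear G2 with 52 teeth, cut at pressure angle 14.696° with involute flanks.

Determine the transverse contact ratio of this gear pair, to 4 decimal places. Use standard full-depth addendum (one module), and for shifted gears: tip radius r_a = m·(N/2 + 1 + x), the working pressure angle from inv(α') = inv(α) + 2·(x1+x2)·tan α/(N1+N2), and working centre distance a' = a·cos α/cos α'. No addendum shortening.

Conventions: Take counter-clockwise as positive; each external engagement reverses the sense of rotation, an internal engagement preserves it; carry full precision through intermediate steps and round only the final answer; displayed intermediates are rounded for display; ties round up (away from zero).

class = single-mesh tooth geometry [involute pair 66T × 52T, m = 1.538]
base radii: r_b1 = 49.093607, r_b2 = 38.679811
tip radii: r_a1 = 52.292000, r_a2 = 41.526000
no profile shift: α' = α, a' = a
action lengths: √(r_a1²−r_b1²) = 18.007528, √(r_a2²−r_b2²) = 15.108967
base pitch p_b = π·m·cos α = 4.673700
CR = (18.007528 + 15.108967 − 90.742000·sin 14.69600°)/4.673700 = 2.160198
contact ratio ≈ 2.1602

2.1602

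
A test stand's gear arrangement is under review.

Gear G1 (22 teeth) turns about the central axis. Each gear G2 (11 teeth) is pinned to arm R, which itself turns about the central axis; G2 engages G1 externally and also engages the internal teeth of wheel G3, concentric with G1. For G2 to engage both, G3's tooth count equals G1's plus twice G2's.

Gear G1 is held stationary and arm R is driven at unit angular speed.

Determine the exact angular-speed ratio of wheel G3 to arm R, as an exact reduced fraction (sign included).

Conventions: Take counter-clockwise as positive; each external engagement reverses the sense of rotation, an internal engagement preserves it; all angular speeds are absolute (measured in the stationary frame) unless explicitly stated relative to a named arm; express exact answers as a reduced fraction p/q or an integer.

3/2

topology: planetary set — G1 22T / G2 11T / G3 44T, arm = carrier (Willis)
ring teeth: 22 + 2·11 = 44
22(ω_sun−ω_arm) = −44(ω_ring−ω_arm),  ω_sun = 0, ω_arm = 1
ω_ring = 1 − (22/44)(0−1) = 3/2
ω_out/ω_in = 3/2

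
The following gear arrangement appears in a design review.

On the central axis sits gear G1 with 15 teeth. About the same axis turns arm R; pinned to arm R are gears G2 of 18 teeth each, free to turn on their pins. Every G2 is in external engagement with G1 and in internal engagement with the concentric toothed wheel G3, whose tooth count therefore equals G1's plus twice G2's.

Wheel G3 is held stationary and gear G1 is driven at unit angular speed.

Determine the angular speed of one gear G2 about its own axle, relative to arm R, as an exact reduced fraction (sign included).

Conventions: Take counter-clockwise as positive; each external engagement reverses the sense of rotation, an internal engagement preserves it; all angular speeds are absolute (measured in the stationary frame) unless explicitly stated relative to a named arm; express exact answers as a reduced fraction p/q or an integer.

class = planetary set [G3 = 15+2·18 = 51; Willis about the carrier]
ring teeth: 15 + 2·18 = 51
15(ω_sun−ω_arm) = −51(ω_ring−ω_arm),  ω_ring = 0, ω_sun = 1
15(1−ω_arm) = −51(0−ω_arm)  ⇒  66·ω_arm = 15  ⇒  ω_arm = 5/22
sun–planet mesh: 15·(1−5/22) = −18·(ω_p−ω_arm)  ⇒  ω_p−ω_arm = -85/132
exact speed ratio = -85/132

-85/132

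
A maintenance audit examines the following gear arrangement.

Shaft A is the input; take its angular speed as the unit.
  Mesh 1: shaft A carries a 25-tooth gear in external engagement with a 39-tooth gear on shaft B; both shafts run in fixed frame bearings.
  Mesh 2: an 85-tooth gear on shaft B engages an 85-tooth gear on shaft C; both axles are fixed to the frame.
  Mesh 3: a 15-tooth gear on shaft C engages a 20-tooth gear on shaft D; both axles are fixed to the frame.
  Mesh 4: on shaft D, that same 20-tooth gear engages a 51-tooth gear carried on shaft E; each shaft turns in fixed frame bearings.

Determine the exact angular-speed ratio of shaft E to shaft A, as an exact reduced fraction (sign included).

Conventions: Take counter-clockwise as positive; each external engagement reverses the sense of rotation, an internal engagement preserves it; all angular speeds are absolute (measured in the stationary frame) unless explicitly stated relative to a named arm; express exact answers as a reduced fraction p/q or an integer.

class = fixed-axis compound train [4 meshes; 4 ratios multiply, 4 sense flips]
mesh 1 [25T→39T]: running ratio 25/39, sense −
mesh 2 [85T→85T]: running ratio 25/39, sense +
mesh 3 [15T→20T]: running ratio 25/52, sense −
mesh 4 [20T→51T]: running ratio 125/663, sense +
ω_out/ω_in = 125/663

125/663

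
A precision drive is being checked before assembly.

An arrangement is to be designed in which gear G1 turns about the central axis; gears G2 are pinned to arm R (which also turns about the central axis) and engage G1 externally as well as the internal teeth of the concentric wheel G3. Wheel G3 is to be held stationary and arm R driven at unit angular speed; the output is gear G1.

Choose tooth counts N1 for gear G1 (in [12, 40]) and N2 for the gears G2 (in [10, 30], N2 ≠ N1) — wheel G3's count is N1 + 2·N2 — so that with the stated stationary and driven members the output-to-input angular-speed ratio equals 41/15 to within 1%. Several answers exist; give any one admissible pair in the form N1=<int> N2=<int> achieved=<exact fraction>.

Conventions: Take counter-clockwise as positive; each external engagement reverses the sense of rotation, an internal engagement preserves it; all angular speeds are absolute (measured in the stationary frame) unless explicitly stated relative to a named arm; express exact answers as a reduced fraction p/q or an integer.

topology: planetary set — design target 41/15, arm = carrier (Willis)
Willis with ω_ring = 0: ω_sun/ω_arm = (N1+N3)/N1; set equal to 41/15  ⇒  N3/N1 = 41/15 − 1 = 26/15
N3 = N1 + 2·N2  ⇒  N2/N1 = (N3/N1 − 1)/2 = (26/15 − 1)/2 = 11/30
smallest multiple with N1 ≥ 12 and N2 ≥ 10: k = 1  ⇒  N1 = 1·30 = 30, N2 = 1·11 = 11 (N1 ≤ 40, N2 ≤ 30, N2 ≠ N1 ✓), N3 = 30 + 2·11 = 52
check: (N1+N3)/N1 with N1 = 30, N3 = 52 gives 41/15; |achieved − target| = 0 ≤ 41/1500 ✓

N1=30 N2=11 achieved=41/15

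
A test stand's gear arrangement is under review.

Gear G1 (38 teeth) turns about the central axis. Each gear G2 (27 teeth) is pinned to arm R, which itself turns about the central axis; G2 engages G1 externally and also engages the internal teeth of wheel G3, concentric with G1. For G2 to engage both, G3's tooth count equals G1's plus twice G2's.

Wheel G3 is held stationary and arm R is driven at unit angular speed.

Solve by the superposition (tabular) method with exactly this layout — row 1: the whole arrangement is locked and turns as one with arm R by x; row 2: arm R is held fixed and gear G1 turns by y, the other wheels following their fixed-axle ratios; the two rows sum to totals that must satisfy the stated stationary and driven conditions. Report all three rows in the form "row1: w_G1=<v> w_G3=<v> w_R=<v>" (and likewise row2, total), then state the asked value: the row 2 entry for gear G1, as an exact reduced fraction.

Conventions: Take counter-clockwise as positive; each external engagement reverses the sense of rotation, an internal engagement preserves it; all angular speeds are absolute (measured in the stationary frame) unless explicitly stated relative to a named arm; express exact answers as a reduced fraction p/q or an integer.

row1: w_G1=1 w_G3=1 w_R=1
row2: w_G1=46/19 w_G3=-1 w_R=0
total: w_G1=65/19 w_G3=0 w_R=1
asked value: 46/19

topology: planetary set — G1 38T / G2 27T / G3 92T, arm = carrier (Willis)
row 1: whole set turns with the arm by x
row 2: sun turns y, ring = −(38/92)·y, arm 0
boundary: total ω_ring = x − (38/92)·y = 0 and total ω_arm = x = 1  ⇒  y = 46/19, x = 1
row 2 ring = −(38/92)·46/19 = -1
totals (row 1 + row 2): sun 1 + 46/19 = 65/19, ring 1 + (-1) = 0, arm 1 + 0 = 1
asked cell (row2, sun) = 46/19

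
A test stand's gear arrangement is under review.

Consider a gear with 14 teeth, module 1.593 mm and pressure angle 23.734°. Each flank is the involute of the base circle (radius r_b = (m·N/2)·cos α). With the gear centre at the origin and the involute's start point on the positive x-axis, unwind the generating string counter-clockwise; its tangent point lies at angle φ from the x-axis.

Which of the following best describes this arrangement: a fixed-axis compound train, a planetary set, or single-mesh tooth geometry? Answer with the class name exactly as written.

single-mesh tooth geometry

single-mesh involute tooth geometry (14T wheel at module 1.593)
classification: single-mesh tooth geometry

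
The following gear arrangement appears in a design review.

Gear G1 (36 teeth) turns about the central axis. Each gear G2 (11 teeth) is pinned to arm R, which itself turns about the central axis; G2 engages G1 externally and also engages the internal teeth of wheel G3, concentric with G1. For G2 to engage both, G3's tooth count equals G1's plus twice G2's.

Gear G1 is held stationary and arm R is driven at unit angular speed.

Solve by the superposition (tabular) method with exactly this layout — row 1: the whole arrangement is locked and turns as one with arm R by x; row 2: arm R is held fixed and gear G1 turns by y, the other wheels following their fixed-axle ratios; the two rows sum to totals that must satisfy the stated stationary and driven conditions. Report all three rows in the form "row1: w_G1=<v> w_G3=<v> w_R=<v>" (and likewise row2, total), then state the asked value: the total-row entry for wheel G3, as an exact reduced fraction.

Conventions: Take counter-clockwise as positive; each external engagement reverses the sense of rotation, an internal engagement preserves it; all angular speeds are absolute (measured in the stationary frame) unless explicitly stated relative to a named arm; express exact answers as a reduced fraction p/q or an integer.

row1: w_G1=1 w_G3=1 w_R=1
row2: w_G1=-1 w_G3=18/29 w_R=0
total: w_G1=0 w_G3=47/29 w_R=1
asked value: 47/29

topology: planetary set — G1 36T / G2 11T / G3 58T, arm = carrier (Willis)
row 1 (train locked, turned with arm): all members turn x
superposition row 2 [arm held]: sun y, ring −(36/58)·y, arm 0
boundary: total ω_sun = x + y = 0 and total ω_arm = x = 1  ⇒  y = -1, x = 1
row 2 ring = −(36/58)·(-1) = 18/29
totals (row 1 + row 2): sun 1 + (-1) = 0, ring 1 + 18/29 = 47/29, arm 1 + 0 = 1
asked cell (total, ring) = 47/29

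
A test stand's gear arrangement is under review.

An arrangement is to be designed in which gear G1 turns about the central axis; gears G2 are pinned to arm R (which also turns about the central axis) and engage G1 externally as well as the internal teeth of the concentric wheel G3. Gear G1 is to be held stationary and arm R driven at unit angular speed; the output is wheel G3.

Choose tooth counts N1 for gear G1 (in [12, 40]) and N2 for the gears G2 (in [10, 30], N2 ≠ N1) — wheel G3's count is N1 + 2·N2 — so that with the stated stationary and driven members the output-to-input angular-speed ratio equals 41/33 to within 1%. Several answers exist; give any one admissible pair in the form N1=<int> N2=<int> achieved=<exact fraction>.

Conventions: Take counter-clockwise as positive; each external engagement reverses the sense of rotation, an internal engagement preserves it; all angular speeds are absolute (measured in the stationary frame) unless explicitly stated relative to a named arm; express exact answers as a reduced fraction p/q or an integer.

class = planetary set [ratio 41/33 wanted; Willis about the carrier]
Willis with ω_sun = 0: ω_ring/ω_arm = (N1+N3)/N3; set equal to 41/33  ⇒  N3/N1 = 1/(41/33 − 1) = 33/8
N3 = N1 + 2·N2  ⇒  N2/N1 = (N3/N1 − 1)/2 = (33/8 − 1)/2 = 25/16
smallest multiple with N1 ≥ 12 and N2 ≥ 10: k = 1  ⇒  N1 = 1·16 = 16, N2 = 1·25 = 25 (N1 ≤ 40, N2 ≤ 30, N2 ≠ N1 ✓), N3 = 16 + 2·25 = 66
check: (N1+N3)/N3 with N1 = 16, N3 = 66 gives 41/33; |achieved − target| = 0 ≤ 41/3300 ✓

N1=16 N2=25 achieved=41/33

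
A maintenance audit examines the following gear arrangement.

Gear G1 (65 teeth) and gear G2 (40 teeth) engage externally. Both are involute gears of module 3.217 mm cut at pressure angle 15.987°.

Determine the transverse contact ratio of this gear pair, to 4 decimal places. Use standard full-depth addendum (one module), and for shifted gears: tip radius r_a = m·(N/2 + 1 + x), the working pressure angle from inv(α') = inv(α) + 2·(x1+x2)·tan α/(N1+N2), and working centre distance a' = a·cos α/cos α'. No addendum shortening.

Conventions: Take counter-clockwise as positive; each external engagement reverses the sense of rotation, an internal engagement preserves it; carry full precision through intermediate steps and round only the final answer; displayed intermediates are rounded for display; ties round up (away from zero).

topology: single-mesh involute geometry — m = 3.217, 65T/40T pair
base radii: r_b1 = 100.508850, r_b2 = 61.851600
tip radii: r_a1 = 107.769500, r_a2 = 67.557000
no profile shift: α' = α, a' = a
action lengths: √(r_a1²−r_b1²) = 38.887482, √(r_a2²−r_b2²) = 27.172189
base pitch p_b = π·m·cos α = 9.715627
CR = (38.887482 + 27.172189 − 168.892500·sin 15.98700°)/9.715627 = 2.011546
contact ratio ≈ 2.0115

2.0115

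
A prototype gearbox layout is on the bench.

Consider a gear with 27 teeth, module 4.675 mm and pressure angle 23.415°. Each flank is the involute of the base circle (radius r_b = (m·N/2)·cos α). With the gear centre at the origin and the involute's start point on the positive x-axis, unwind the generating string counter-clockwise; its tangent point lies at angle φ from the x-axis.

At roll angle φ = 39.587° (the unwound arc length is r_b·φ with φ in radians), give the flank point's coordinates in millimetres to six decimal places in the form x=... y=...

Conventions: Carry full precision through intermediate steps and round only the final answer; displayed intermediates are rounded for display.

x=70.132341 y=6.068562

topology: single-mesh involute geometry — m = 4.675, N = 27
pitch radius r_p = m·N/2 = 4.675·27/2 = 63.112500
base radius r_b = r_p·cos α = 63.112500·cos 23.415° = 57.915225
roll angle φ = 39.587° = 0.69092349 rad
x = r_b·(cos φ + φ·sin φ) = 70.132341
y = r_b·(sin φ − φ·cos φ) = 6.068562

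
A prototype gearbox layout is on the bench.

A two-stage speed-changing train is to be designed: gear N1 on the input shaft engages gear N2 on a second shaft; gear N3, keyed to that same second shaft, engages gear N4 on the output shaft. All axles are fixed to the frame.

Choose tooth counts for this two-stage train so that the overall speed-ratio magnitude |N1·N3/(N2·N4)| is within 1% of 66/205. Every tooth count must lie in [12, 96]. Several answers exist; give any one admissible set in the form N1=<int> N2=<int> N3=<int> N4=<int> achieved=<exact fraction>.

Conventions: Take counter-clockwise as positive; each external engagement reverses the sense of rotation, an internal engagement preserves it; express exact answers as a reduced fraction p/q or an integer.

class = fixed-axis compound train [2-stage, 66/205 wanted]
target = 66/205 in lowest terms: an exact hit needs N1·N3 = k·66 and N2·N4 = k·205 for one integer k, every count in [12, 96]; additionally prefer no 1:1 stage (N1 ≠ N2, N3 ≠ N4)
k = 1…3: no 1:1-free in-range split of k·66 and k·205 into factor pairs; take k = 4
k = 4: N1·N3 = 264 = 12·22, N2·N4 = 820 = 20·41
achieved = 12·22/(20·41) = 66/205; |achieved − target| = 0 ≤ 33/10250 ✓

N1=12 N2=20 N3=22 N4=41 achieved=66/205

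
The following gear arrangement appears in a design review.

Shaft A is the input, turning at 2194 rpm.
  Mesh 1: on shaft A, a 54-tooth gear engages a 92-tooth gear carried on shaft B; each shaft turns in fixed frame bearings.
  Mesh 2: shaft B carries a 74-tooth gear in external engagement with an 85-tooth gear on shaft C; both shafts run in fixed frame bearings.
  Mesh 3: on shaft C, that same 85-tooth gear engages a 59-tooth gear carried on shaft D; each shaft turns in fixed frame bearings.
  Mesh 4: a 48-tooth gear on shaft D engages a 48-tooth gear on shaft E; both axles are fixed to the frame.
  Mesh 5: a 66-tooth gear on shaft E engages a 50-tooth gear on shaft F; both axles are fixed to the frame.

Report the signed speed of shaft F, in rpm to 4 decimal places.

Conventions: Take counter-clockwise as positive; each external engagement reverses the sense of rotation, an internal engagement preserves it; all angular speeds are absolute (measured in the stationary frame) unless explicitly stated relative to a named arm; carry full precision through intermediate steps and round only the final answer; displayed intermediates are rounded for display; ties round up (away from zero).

-2132.0442 rpm

recognized (6 fixed axles, 5 meshes): fixed-axis compound train
mesh 1 [54T→92T]: ω = 2194.0000×54/92 = 1287.7826 rpm, sense flips to −
mesh 2 [74T→85T]: ω = 1287.7826×74/85 = 1121.1284 rpm, sense flips to +
mesh 3 [85T→59T]: ω = 1121.1284×85/59 = 1615.1850 rpm, sense flips to −
mesh 4 [48T→48T]: ω = 1615.1850×48/48 = 1615.1850 rpm, sense flips to +
mesh 5 [66T→50T]: ω = 1615.1850×66/50 = 2132.0442 rpm, sense flips to −
signed output speed = -2132.0442 rpm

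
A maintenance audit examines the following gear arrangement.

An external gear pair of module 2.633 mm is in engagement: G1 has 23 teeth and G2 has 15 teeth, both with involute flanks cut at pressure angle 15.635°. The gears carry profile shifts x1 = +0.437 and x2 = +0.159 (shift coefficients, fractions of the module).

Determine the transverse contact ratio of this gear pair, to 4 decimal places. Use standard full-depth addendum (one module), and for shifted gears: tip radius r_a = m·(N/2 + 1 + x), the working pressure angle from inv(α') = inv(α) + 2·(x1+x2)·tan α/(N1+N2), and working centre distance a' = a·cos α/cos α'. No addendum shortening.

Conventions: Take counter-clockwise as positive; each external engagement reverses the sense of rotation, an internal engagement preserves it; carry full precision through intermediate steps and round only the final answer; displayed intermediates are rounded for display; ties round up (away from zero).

recognized (one external pair, fixed centres): single-mesh tooth geometry, m = 2.633, N1 = 23, N2 = 15
base radii: r_b1 = 29.159101, r_b2 = 19.016805
tip radii: r_a1 = 34.063121, r_a2 = 22.799147
inv(α') = inv(15.635°) + 2·(+0.437+0.159)·tan α/(23+15) = 0.01576027  ⇒  α' = 20.36296°
a' = a·cos α / cos α' = 50.0270·cos 15.635°/cos 20.36296° = 51.387243
action lengths: √(r_a1²−r_b1²) = 17.608038, √(r_a2²−r_b2²) = 12.576256
base pitch p_b = π·m·cos α = 7.965741
CR = (17.608038 + 12.576256 − 51.387243·sin 20.36296°)/7.965741 = 1.544524
contact ratio ≈ 1.5445

1.5445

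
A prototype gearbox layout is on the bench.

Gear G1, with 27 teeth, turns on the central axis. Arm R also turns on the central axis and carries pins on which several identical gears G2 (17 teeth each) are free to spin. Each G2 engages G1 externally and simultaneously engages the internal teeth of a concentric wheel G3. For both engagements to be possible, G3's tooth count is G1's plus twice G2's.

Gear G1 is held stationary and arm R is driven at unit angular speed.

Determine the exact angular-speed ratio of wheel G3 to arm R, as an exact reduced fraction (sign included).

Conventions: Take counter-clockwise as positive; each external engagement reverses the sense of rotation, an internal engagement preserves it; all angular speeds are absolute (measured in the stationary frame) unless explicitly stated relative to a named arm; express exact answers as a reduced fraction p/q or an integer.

topology: planetary set — G1 27T / G2 17T / G3 61T, arm = carrier (Willis)
ring teeth: 27 + 2·17 = 61
27(ω_sun−ω_arm) = −61(ω_ring−ω_arm),  ω_sun = 0, ω_arm = 1
ω_ring = 1 − (27/61)(0−1) = 88/61
ω_out/ω_in = 88/61

88/61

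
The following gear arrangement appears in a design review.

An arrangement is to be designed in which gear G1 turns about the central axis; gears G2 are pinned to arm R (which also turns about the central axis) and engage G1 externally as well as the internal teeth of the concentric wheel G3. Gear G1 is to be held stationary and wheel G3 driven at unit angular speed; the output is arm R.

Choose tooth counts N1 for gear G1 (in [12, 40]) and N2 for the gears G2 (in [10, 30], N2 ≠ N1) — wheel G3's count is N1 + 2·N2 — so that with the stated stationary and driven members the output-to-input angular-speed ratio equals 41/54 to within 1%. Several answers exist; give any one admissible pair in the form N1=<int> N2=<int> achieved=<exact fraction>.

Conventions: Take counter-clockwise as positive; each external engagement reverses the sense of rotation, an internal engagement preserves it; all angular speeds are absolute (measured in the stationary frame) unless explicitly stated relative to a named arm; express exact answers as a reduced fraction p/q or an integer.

N1=13 N2=14 achieved=41/54

topology: planetary set — design target 41/54, arm = carrier (Willis)
Willis with ω_sun = 0: ω_arm/ω_ring = N3/(N1+N3); set equal to 41/54  ⇒  N3/N1 = (41/54)/(1 − 41/54) = 41/13
N3 = N1 + 2·N2  ⇒  N2/N1 = (N3/N1 − 1)/2 = (41/13 − 1)/2 = 14/13
smallest multiple with N1 ≥ 12 and N2 ≥ 10: k = 1  ⇒  N1 = 1·13 = 13, N2 = 1·14 = 14 (N1 ≤ 40, N2 ≤ 30, N2 ≠ N1 ✓), N3 = 13 + 2·14 = 41
check: N3/(N1+N3) with N1 = 13, N3 = 41 gives 41/54; |achieved − target| = 0 ≤ 41/5400 ✓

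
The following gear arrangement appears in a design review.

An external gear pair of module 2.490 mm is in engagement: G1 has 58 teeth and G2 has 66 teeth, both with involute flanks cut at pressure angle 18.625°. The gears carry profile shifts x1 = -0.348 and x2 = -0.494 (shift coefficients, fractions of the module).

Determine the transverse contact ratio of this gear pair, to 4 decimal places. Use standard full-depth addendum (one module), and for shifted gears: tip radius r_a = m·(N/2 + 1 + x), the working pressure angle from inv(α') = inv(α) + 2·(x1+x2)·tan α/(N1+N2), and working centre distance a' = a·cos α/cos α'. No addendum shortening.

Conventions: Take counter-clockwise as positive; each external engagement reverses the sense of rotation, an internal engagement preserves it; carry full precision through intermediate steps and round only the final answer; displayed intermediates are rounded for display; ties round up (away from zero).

2.1526

class = single-mesh tooth geometry [involute pair 58T × 66T, m = 2.490]
base radii: r_b1 = 68.428301, r_b2 = 77.866687
tip radii: r_a1 = 73.833480, r_a2 = 83.429940
inv(α') = inv(18.625°) + 2·(-0.348-0.494)·tan α/(58+66) = 0.00737844  ⇒  α' = 15.91995°
a' = a·cos α / cos α' = 154.3800·cos 18.625°/cos 15.91995° = 152.129799
action lengths: √(r_a1²−r_b1²) = 27.729955, √(r_a2²−r_b2²) = 29.955533
base pitch p_b = π·m·cos α = 7.412891
CR = (27.729955 + 29.955533 − 152.129799·sin 15.91995°)/7.412891 = 2.152625
contact ratio ≈ 2.1526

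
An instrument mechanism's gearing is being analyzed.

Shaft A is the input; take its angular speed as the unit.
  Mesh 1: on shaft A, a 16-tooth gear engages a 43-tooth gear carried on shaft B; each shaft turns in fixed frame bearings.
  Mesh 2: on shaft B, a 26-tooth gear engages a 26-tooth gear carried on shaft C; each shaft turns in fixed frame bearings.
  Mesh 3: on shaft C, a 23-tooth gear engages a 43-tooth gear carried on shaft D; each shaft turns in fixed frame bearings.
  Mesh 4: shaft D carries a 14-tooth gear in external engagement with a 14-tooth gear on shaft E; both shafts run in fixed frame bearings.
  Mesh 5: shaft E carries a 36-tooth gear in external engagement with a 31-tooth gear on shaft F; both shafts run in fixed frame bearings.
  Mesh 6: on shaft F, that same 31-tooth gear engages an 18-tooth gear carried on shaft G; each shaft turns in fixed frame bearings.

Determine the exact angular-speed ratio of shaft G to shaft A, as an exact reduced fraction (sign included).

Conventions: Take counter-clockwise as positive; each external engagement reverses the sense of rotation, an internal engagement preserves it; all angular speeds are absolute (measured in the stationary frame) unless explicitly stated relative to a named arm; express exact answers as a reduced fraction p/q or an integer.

class = fixed-axis compound train [6 meshes; 6 ratios multiply, 6 sense flips]
mesh 1 [16T→43T]: running ratio 16/43, sense −
mesh 2 [26T→26T]: running ratio 16/43, sense +
mesh 3 [23T→43T]: running ratio 368/1849, sense −
mesh 4 [14T→14T]: running ratio 368/1849, sense +
mesh 5 [36T→31T]: running ratio 13248/57319, sense −
mesh 6 [31T→18T]: running ratio 736/1849, sense +
ω_out/ω_in = 736/1849

736/1849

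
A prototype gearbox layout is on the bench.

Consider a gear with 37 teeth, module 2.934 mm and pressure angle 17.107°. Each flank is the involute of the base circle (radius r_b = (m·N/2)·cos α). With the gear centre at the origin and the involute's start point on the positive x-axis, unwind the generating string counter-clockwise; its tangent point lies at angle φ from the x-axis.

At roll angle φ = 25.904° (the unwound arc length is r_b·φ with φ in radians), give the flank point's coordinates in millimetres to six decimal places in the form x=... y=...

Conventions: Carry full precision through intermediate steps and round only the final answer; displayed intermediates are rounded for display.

single-mesh involute tooth geometry (37T wheel at module 2.934)
pitch radius r_p = m·N/2 = 2.934·37/2 = 54.279000
base radius r_b = r_p·cos α = 54.279000·cos 17.107° = 51.877539
roll angle φ = 25.904° = 0.45211009 rad
x = r_b·(cos φ + φ·sin φ) = 56.911640
y = r_b·(sin φ − φ·cos φ) = 1.565624

x=56.911640 y=1.565624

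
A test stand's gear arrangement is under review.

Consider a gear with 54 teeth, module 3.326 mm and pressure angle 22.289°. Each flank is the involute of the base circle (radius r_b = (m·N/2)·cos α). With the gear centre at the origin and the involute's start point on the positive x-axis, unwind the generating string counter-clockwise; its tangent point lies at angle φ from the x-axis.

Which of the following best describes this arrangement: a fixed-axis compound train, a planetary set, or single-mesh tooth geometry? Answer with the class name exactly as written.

class = single-mesh tooth geometry [base-circle involute, m = 3.326, 54T]
classification: single-mesh tooth geometry

single-mesh tooth geometry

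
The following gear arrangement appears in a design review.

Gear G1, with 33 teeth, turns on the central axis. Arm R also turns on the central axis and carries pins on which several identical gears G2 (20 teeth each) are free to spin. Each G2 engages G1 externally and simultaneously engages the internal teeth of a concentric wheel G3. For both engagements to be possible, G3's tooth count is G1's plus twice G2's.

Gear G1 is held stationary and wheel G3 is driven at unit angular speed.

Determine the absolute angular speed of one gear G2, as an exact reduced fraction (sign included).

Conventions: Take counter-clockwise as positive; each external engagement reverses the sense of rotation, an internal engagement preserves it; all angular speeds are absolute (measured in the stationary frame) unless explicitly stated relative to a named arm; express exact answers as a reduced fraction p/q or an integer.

topology: planetary set — G1 33T / G2 20T / G3 73T, arm = carrier (Willis)
ring teeth: 33 + 2·20 = 73
33(ω_sun−ω_arm) = −73(ω_ring−ω_arm),  ω_sun = 0, ω_ring = 1
33(0−ω_arm) = −73(1−ω_arm)  ⇒  106·ω_arm = 73  ⇒  ω_arm = 73/106
sun–planet mesh: 33·(0−73/106) = −20·(ω_p−ω_arm)  ⇒  ω_p−ω_arm = 2409/2120
ω_p = 73/106 + 2409/2120 = 73/40
exact speed ratio = 73/40

73/40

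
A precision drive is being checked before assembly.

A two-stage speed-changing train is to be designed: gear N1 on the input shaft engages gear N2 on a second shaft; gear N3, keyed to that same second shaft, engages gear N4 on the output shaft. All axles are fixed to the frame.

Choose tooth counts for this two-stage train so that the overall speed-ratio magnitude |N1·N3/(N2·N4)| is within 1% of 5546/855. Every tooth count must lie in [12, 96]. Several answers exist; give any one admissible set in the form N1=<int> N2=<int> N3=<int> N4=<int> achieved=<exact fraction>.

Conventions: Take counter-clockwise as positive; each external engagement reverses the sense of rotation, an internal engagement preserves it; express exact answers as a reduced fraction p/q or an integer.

N1=59 N2=15 N3=94 N4=57 achieved=5546/855

design class (target 5546/855): fixed-axis compound train
target = 5546/855 in lowest terms: an exact hit needs N1·N3 = k·5546 and N2·N4 = k·855 for one integer k, every count in [12, 96]; additionally prefer no 1:1 stage (N1 ≠ N2, N3 ≠ N4)
k = 1: N1·N3 = 5546 = 59·94, N2·N4 = 855 = 15·57
achieved = 59·94/(15·57) = 5546/855; |achieved − target| = 0 ≤ 2773/42750 ✓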